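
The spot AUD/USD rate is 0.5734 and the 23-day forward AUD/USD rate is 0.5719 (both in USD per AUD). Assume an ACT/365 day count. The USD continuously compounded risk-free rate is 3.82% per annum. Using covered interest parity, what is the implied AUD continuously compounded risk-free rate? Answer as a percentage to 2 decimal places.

7.98%

F = S·e^((r_USD − r_AUD)T) ⇒ r_AUD = r_USD − ln(F/S)/T
ln(0.5719/0.5734) = -0.002619; /(23/365) = -0.041562
r_AUD = 0.0382 + 0.041562 = 0.079762
r_AUD = 7.98%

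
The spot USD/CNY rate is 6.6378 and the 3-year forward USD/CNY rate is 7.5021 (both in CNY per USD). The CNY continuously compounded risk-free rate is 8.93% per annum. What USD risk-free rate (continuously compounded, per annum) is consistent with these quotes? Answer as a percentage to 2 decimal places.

F = S·e^((r_CNY − r_USD)T) ⇒ r_USD = r_CNY − ln(F/S)/T
ln(7.5021/6.6378) = 0.122402; /(3) = 0.040801
r_USD = 0.0893 − 0.040801 = 0.048499
r_USD = 4.85%

4.85%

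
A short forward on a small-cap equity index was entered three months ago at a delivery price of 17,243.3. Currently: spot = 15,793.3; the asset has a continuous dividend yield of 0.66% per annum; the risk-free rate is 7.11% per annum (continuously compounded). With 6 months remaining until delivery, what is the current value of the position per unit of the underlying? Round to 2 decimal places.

899.80

Current fair forward for the remaining 6 months: F = S·e^((r − q)·T), (r − q) = 0.0711 − 0.0066 = 0.0645
F = 15793.3 · e^(0.0645 × 6/12) = 15793.3 × 1.03277567 = 16310.9360
Value of long forward = (F − K)·e^(−rT) = (16310.9360 − 17243.3) · e^(−0.0711·6/12)
= -932.3640 × 0.96507448 = -899.80
Short position value = −(long value) = 899.80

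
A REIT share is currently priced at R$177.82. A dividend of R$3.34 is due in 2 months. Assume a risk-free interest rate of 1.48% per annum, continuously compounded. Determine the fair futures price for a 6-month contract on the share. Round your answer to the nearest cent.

PV(dividends) I = 3.34·e^(−0.0148·2/12)
I = 3.3318
F = (S − I)·e^(rT) = (177.82 − 3.3318) · e^(0.0148·6/12)
= 174.4882 · e^0.007400 = 174.4882 × 1.007427 = R$175.78

R$175.78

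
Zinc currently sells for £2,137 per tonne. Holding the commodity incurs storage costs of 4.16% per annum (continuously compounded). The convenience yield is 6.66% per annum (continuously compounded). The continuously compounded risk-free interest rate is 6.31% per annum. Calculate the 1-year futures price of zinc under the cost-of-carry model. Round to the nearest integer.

Net carry = r + u − y = 0.0631 + 0.0416 − 0.0666 = 0.0381
F = S·e^((r+u−y)T) = 2137 · e^(0.0381 × 1) = 2137 · e^0.038100
= 2137 × 1.038835 = £2,220 per tonne

£2,220 per tonne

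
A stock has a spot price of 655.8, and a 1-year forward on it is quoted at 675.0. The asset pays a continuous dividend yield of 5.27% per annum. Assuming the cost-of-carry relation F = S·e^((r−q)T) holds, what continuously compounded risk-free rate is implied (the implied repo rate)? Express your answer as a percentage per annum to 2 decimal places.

8.16%

From F = S·e^((r−q)T): (r − q) = ln(F/S)/T
ln(675.0/655.8) = ln(1.029277) = 0.028857
(r − q) = 0.028857 / (12/12) = 0.028857
r = ln(F/S)/T + q = 0.028857 + 0.0527 = 0.081557
r = 8.16%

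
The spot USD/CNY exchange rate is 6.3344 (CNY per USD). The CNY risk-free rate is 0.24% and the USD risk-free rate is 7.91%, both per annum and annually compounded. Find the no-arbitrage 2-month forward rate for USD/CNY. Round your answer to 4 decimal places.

By covered interest parity, F = S · (1+r_CNY)^T / (1+r_USD)^T
= 6.3344 × 1.000400 / 1.012769 = 6.3344 × 0.987787
F = 6.2570 CNY per USD

6.2570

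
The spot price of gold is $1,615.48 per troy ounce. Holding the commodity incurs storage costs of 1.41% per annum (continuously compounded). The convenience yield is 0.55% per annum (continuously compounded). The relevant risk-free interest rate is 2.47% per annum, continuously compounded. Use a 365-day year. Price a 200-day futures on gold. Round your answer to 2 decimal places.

$1,645.23 per troy ounce

Net carry = r + u − y = 0.0247 + 0.0141 − 0.0055 = 0.0333
F = S·e^((r+u−y)T) = 1615.48 · e^(0.0333 × 200/365) = 1615.48 · e^0.01824658
= 1615.48 × 1.01841407 = $1,645.23 per troy ounce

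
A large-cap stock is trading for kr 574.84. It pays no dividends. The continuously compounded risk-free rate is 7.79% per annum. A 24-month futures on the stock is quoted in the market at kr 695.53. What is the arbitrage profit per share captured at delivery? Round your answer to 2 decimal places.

Fair futures: F* = S·e^(carry·T), with carry = r = 0.0779
F* = 574.84 · e^(0.0779 × 24/12) = 574.84 · e^0.155800 = 574.84 × 1.168592 = kr 671.7534
Market kr 695.53 > fair kr 671.7534: forward overpriced → cash-and-carry (buy spot, short the forward).
At maturity, profit = |F_mkt − F*| = |695.53 − 671.7534| = kr 23.78 per share

kr 23.78 per share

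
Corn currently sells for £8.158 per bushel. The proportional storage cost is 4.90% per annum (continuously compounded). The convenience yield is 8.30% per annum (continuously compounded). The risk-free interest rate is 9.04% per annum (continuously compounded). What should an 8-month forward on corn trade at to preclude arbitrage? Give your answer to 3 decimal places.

£8.471 per bushel

Net carry = r + u − y = 0.0904 + 0.0490 − 0.0830 = 0.0564
F = S·e^((r+u−y)T) = 8.158 · e^(0.0564 × 8/12) = 8.158 · e^0.037600
= 8.158 × 1.038316 = £8.471 per bushel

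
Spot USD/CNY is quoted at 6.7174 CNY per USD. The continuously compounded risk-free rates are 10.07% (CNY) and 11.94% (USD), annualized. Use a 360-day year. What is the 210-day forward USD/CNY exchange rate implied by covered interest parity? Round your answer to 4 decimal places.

6.6445

F = S·e^((r_CNY − r_USD)T) = 6.7174 · e^((0.1007 − 0.1194) × 210/360)
= 6.7174 · e^-0.010908 = 6.7174 × 0.989151
F = 6.6445 CNY per USD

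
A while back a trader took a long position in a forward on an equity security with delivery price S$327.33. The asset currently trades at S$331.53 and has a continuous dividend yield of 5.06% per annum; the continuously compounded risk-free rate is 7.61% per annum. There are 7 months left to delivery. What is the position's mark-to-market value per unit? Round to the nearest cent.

Current fair forward for the remaining 7 months: F = S·e^((r − q)·T), (r − q) = 0.0761 − 0.0506 = 0.0255
F = 331.53 · e^(0.0255 × 7/12) = 331.53 × 1.014986 = 336.4983
Value of long forward = (F − K)·e^(−rT) = (336.4983 − 327.33) · e^(−0.0761·7/12)
= 9.1683 × 0.956579 = 8.77

S$8.77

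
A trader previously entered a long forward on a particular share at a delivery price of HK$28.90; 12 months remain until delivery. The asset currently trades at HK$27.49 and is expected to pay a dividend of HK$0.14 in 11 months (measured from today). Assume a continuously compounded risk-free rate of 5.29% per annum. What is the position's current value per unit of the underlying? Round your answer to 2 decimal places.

-HK$0.05

PV(remaining dividends) I = 0.14·e^(−0.0529·11/12) = 0.1334
Current forward F = (S − I)·e^(rT) = (27.49 − 0.1334)·e^(0.0529·12/12) = 27.3566 × 1.054324 = 28.8427
Value (long) = (F − K)·e^(−rT) = (28.8427 − 28.90) × 0.948475 = -0.0543
Value = -HK$0.05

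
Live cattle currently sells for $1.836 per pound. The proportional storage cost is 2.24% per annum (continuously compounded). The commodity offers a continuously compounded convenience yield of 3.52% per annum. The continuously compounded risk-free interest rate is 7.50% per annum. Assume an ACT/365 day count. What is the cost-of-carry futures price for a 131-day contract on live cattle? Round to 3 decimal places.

$1.877 per pound

Net carry = r + u − y = 0.0750 + 0.0224 − 0.0352 = 0.0622
F = S·e^((r+u−y)T) = 1.836 · e^(0.0622 × 131/365) = 1.836 · e^0.022324
= 1.836 × 1.022575 = $1.877 per pound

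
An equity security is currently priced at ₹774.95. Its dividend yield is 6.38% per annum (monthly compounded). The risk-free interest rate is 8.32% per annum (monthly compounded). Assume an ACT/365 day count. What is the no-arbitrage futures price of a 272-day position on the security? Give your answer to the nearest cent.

₹786.17

F = S · (1+r/12)^(12T) / (1+q/12)^(12T)
= 774.95 × 1.063736 / 1.048560 = 774.95 × 1.014473
F = ₹786.17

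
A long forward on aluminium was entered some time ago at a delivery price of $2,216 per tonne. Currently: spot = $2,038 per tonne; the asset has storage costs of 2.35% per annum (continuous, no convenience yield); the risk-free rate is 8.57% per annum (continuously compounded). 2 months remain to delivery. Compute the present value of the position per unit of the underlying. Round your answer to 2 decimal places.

Current fair forward for the remaining 2 months: F = S·e^((r + u)·T), (r + u) = 0.0857 + 0.0235 = 0.1092
F = 2038 · e^(0.1092 × 2/12) = 2038 × 1.01836663 = 2075.4312
Value of long forward = (F − K)·e^(−rT) = (2075.4312 − 2216) · e^(−0.0857·2/12)
= -140.5688 × 0.98581819 = -138.58

-$138.58 per tonne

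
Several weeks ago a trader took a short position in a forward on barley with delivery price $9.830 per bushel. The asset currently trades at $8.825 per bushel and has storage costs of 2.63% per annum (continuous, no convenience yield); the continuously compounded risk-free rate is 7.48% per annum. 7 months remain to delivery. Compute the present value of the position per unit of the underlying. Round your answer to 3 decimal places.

$0.449 per bushel

Current fair forward for the remaining 7 months: F = S·e^((r + u)·T), (r + u) = 0.0748 + 0.0263 = 0.1011
F = 8.825 · e^(0.1011 × 7/12) = 8.825 × 1.060749 = 9.3611
Value of long forward = (F − K)·e^(−rT) = (9.3611 − 9.830) · e^(−0.0748·7/12)
= -0.4689 × 0.957305 = -0.449
Short position value = −(long value) = $0.449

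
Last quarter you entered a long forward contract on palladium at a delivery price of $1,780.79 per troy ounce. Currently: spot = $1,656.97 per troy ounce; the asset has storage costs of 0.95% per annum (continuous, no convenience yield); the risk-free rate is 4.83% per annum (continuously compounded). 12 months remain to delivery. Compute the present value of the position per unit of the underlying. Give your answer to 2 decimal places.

-$24.04 per troy ounce

Current fair forward for the remaining 12 months: F = S·e^((r + u)·T), (r + u) = 0.0483 + 0.0095 = 0.0578
F = 1656.97 · e^(0.0578 × 12/12) = 1656.97 × 1.05950307 = 1755.5648
Value of long forward = (F − K)·e^(−rT) = (1755.5648 − 1780.79) · e^(−0.0483·12/12)
= -25.2252 × 0.95284789 = -24.04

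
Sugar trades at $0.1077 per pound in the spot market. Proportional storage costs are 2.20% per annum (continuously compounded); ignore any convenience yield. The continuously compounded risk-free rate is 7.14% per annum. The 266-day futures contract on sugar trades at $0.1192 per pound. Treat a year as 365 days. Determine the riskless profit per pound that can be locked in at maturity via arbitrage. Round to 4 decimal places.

$0.0039 per pound

Fair futures: F* = S·e^(carry·T), with carry = (r + u) = 0.0714 + 0.0220 = 0.0934
F* = 0.1077 · e^(0.0934 × 266/365) = 0.1077 · e^0.068067 = 0.1077 × 1.070437 = $0.1153
Market $0.1192 > fair $0.1153: forward overpriced → cash-and-carry (buy spot, short the forward).
At maturity, profit = |F_mkt − F*| = |0.1192 − 0.1153| = $0.0039 per pound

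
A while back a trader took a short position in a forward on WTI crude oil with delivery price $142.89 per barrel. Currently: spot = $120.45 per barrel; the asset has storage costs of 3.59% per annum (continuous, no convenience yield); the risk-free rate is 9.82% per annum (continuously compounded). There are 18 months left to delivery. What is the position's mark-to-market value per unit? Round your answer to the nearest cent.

Current fair forward for the remaining 18 months: F = S·e^((r + u)·T), (r + u) = 0.0982 + 0.0359 = 0.1341
F = 120.45 · e^(0.1341 × 18/12) = 120.45 × 1.222808 = 147.2872
Value of long forward = (F − K)·e^(−rT) = (147.2872 − 142.89) · e^(−0.0982·18/12)
= 4.3972 × 0.863035 = 3.79
Short position value = −(long value) = -$3.79

-$3.79 per barrel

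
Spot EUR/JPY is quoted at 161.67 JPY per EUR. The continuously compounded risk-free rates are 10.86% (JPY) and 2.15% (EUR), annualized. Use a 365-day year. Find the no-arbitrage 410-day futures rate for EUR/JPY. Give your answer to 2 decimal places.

F = S·e^((r_JPY − r_EUR)T) = 161.67 · e^((0.1086 − 0.0215) × 410/365)
= 161.67 · e^0.097838 = 161.67 × 1.102784
F = 178.29 JPY per EUR

178.29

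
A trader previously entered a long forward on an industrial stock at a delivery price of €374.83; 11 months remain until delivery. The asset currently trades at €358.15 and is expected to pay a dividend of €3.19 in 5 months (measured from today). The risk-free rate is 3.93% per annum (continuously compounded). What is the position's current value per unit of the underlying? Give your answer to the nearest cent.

-€6.56

PV(remaining dividends) I = 3.19·e^(−0.0393·5/12) = 3.1382
Current forward F = (S − I)·e^(rT) = (358.15 − 3.1382)·e^(0.0393·11/12) = 355.0118 × 1.036682 = 368.0343
Value (long) = (F − K)·e^(−rT) = (368.0343 − 374.83) × 0.964616 = -6.5552
Value = -€6.56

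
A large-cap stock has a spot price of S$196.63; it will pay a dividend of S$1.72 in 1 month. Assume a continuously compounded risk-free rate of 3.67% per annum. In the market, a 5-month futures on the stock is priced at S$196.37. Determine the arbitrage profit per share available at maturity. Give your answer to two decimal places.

PV(dividends) I = 1.72·e^(−0.0367·1/12) = 1.7147
Fair futures F* = (S − I)·e^(rT) = (196.63 − 1.7147)·e^0.015292 = 194.9153 × 1.015410 = 197.9189
Market S$196.37 < fair 197.9189: forward underpriced → reverse cash-and-carry (short the stock, invest proceeds at r, pay the dividends, go long the forward).
Profit at T = |F_mkt − F*| = |196.37 − 197.9189| = S$1.55 per share

S$1.55 per share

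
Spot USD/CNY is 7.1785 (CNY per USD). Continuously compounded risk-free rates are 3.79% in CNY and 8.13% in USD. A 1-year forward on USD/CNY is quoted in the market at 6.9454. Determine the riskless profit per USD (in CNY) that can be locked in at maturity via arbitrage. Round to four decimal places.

Fair forward: F* = S·e^(carry·T), with carry = (r_CNY − r_USD) = 0.0379 − 0.0813 = -0.0434
F* = 7.1785 · e^(-0.0434 × 12/12) = 7.1785 · e^-0.043400 = 7.1785 × 0.957528 = 6.8736
Market 6.9454 > fair 6.8736: forward overpriced → cash-and-carry (buy spot, short the forward).
At maturity, profit = |F_mkt − F*| = |6.9454 − 6.8736| = 0.0718 per USD (in CNY)

0.0718 per USD (in CNY)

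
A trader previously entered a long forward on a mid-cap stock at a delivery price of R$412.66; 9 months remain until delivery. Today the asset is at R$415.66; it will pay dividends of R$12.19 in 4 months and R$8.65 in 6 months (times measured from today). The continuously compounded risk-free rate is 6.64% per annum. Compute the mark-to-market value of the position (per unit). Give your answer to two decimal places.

PV(remaining dividends) I = 12.19·e^(−0.0664·4/12) + 8.65·e^(−0.0664·6/12) = 20.2907
Current forward F = (S − I)·e^(rT) = (415.66 − 20.2907)·e^(0.0664·9/12) = 395.3693 × 1.051061 = 415.5573
Value (long) = (F − K)·e^(−rT) = (415.5573 − 412.66) × 0.951420 = 2.7565
Value = R$2.76

R$2.76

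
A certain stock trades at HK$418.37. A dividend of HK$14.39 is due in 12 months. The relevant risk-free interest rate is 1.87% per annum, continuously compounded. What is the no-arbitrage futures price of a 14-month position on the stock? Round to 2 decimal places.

HK$413.16

PV(dividends) I = 14.39·e^(−0.0187·12/12)
I = 14.1234
F = (S − I)·e^(rT) = (418.37 − 14.1234) · e^(0.0187·14/12)
= 404.2466 · e^0.021817 = 404.2466 × 1.022057 = HK$413.16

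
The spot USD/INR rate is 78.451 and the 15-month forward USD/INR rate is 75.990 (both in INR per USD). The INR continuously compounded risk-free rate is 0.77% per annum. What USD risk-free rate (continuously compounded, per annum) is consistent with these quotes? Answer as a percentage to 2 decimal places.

3.32%

F = S·e^((r_INR − r_USD)T) ⇒ r_USD = r_INR − ln(F/S)/T
ln(75.990/78.451) = -0.031872; /(15/12) = -0.025498
r_USD = 0.0077 + 0.025498 = 0.033198
r_USD = 3.32%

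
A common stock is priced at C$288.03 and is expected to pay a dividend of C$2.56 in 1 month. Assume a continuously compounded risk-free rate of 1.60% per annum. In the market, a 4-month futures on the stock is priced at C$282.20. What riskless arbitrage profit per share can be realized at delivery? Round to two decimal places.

PV(dividends) I = 2.56·e^(−0.0160·1/12) = 2.5566
Fair futures F* = (S − I)·e^(rT) = (288.03 − 2.5566)·e^0.005333 = 285.4734 × 1.005347 = 286.9998
Market C$282.20 < fair 286.9998: forward underpriced → reverse cash-and-carry (short the stock, invest proceeds at r, pay the dividends, go long the forward).
Profit at T = |F_mkt − F*| = |282.20 − 286.9998| = C$4.80 per share

C$4.80 per share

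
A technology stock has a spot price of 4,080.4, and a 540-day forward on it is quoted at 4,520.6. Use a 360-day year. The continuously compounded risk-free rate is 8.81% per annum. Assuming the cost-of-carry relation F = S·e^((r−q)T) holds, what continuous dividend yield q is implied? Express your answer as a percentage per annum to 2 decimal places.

From F = S·e^((r−q)T): (r − q) = ln(F/S)/T
ln(4520.6/4080.4) = ln(1.107882) = 0.102450
(r − q) = 0.102450 / (540/360) = 0.068300
q = r − ln(F/S)/T = 0.0881 − 0.068300 = 0.019800
q = 1.98%

1.98%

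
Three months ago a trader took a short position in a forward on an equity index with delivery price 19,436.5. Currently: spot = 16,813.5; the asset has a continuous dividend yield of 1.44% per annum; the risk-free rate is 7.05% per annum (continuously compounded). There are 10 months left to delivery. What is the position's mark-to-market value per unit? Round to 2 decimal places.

Current fair forward for the remaining 10 months: F = S·e^((r − q)·T), (r − q) = 0.0705 − 0.0144 = 0.0561
F = 16813.5 · e^(0.0561 × 10/12) = 16813.5 × 1.04786001 = 17618.1943
Value of long forward = (F − K)·e^(−rT) = (17618.1943 − 19436.5) · e^(−0.0705·10/12)
= -1818.3057 × 0.94294248 = -1714.56
Short position value = −(long value) = 1714.56

1714.56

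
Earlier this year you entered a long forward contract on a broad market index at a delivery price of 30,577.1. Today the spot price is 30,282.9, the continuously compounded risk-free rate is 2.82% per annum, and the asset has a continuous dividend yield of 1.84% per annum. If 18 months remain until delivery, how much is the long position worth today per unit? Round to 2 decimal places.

Current fair forward for the remaining 18 months: F = S·e^((r − q)·T), (r − q) = 0.0282 − 0.0184 = 0.0098
F = 30282.9 · e^(0.0098 × 18/12) = 30282.9 × 1.01480858 = 30731.3467
Value of long forward = (F − K)·e^(−rT) = (30731.3467 − 30577.1) · e^(−0.0282·18/12)
= 154.2467 × 0.95858216 = 147.86

147.86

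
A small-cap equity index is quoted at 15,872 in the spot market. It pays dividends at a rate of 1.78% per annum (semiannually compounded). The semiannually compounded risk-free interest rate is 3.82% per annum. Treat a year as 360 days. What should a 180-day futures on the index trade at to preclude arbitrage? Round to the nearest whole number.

16,032

F = S · (1+r/2)^(2T) / (1+q/2)^(2T)
= 15872 × 1.019100 / 1.008900 = 15872 × 1.010110
F = 16,032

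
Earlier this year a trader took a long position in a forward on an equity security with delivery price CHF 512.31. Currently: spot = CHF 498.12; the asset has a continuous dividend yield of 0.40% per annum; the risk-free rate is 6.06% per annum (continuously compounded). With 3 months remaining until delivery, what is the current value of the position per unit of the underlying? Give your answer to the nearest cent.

Current fair forward for the remaining 3 months: F = S·e^((r − q)·T), (r − q) = 0.0606 − 0.0040 = 0.0566
F = 498.12 · e^(0.0566 × 3/12) = 498.12 × 1.014251 = 505.2187
Value of long forward = (F − K)·e^(−rT) = (505.2187 − 512.31) · e^(−0.0606·3/12)
= -7.0913 × 0.984964 = -6.98

-CHF 6.98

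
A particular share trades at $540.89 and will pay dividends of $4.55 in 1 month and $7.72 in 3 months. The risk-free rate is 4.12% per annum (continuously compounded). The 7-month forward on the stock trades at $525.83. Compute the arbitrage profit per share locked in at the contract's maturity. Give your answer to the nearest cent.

PV(dividends) I = 4.55·e^(−0.0412·1/12) + 7.72·e^(−0.0412·3/12) = 12.1753
Fair forward F* = (S − I)·e^(rT) = (540.89 − 12.1753)·e^0.024033 = 528.7147 × 1.024324 = 541.5752
Market $525.83 < fair 541.5752: forward underpriced → reverse cash-and-carry (short the stock, invest proceeds at r, pay the dividends, go long the forward).
Profit at T = |F_mkt − F*| = |525.83 − 541.5752| = $15.75 per share

$15.75 per share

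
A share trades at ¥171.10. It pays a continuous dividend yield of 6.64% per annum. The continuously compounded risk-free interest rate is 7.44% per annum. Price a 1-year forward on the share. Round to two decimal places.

F = S·e^((r − q)T) = 171.10 · e^((0.0744 − 0.0664) × 1)
= 171.10 · e^0.008000 = 171.10 × 1.008032
F = ¥172.47

¥172.47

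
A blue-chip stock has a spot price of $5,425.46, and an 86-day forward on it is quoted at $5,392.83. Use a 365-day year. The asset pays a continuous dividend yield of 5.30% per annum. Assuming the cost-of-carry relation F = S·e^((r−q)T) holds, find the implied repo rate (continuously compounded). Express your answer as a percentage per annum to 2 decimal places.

2.74%

From F = S·e^((r−q)T): (r − q) = ln(F/S)/T
ln(5392.83/5425.46) = ln(0.993986) = -0.006032
(r − q) = -0.006032 / (86/365) = -0.025601
r = ln(F/S)/T + q = -0.025601 + 0.0530 = 0.027399
r = 2.74%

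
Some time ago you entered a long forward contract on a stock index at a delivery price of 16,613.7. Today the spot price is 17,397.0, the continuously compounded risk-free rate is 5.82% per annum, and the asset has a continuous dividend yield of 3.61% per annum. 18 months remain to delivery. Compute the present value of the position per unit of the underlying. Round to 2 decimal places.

Current fair forward for the remaining 18 months: F = S·e^((r − q)·T), (r − q) = 0.0582 − 0.0361 = 0.0221
F = 17397.0 · e^(0.0221 × 18/12) = 17397.0 × 1.03370558 = 17983.3760
Value of long forward = (F − K)·e^(−rT) = (17983.3760 − 16613.7) · e^(−0.0582·18/12)
= 1369.6760 × 0.91640213 = 1255.17

1255.17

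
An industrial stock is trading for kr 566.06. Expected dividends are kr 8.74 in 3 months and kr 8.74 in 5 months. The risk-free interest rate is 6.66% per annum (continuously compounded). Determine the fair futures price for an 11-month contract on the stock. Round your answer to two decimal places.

kr 583.52

PV(dividends) I = 8.74·e^(−0.0666·3/12) + 8.74·e^(−0.0666·5/12)
I = 8.5957 + 8.5008 = 17.0965
F = (S − I)·e^(rT) = (566.06 − 17.0965) · e^(0.0666·11/12)
= 548.9635 · e^0.061050 = 548.9635 × 1.062952 = kr 583.52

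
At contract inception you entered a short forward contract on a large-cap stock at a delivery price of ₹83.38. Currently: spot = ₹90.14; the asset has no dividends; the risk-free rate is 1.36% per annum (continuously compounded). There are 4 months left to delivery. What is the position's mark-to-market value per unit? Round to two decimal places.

-₹7.14

Current fair forward for the remaining 4 months: F = S·e^(r·T), r = 0.0136
F = 90.14 · e^(0.0136 × 4/12) = 90.14 × 1.004544 = 90.5496
Value of long forward = (F − K)·e^(−rT) = (90.5496 − 83.38) · e^(−0.0136·4/12)
= 7.1696 × 0.995477 = 7.14
Short position value = −(long value) = -₹7.14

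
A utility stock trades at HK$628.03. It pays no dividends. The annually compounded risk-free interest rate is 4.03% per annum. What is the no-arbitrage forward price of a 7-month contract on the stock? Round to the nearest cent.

HK$642.67

F = S · (1+r)^T
= 628.03 × 1.023315
F = HK$642.67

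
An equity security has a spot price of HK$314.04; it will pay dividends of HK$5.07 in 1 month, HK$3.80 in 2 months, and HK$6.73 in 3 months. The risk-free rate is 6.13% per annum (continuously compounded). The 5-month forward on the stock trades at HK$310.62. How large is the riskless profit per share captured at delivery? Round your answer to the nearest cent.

HK$4.29 per share

PV(dividends) I = 5.07·e^(−0.0613·1/12) + 3.80·e^(−0.0613·2/12) + 6.73·e^(−0.0613·3/12) = 15.4332
Fair forward F* = (S − I)·e^(rT) = (314.04 − 15.4332)·e^0.025542 = 298.6068 × 1.025871 = 306.3321
Market HK$310.62 > fair 306.3321: forward overpriced → cash-and-carry (borrow at r, buy the stock and collect the dividends, short the forward).
Profit at T = |F_mkt − F*| = |310.62 − 306.3321| = HK$4.29 per share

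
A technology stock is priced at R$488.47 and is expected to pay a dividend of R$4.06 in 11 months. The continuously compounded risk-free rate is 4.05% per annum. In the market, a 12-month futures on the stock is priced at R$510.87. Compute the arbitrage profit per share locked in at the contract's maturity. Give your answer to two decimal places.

PV(dividends) I = 4.06·e^(−0.0405·11/12) = 3.9120
Fair futures F* = (S − I)·e^(rT) = (488.47 − 3.9120)·e^0.040500 = 484.5580 × 1.041331 = 504.5853
Market R$510.87 > fair 504.5853: forward overpriced → cash-and-carry (borrow at r, buy the stock and collect the dividends, short the forward).
Profit at T = |F_mkt − F*| = |510.87 − 504.5853| = R$6.28 per share

R$6.28 per share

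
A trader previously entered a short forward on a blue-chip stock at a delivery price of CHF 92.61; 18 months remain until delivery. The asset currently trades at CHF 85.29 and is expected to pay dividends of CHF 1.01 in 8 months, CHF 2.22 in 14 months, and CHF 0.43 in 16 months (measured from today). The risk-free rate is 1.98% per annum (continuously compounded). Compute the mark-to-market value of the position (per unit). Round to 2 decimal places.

PV(remaining dividends) I = 1.01·e^(−0.0198·8/12) + 2.22·e^(−0.0198·14/12) + 0.43·e^(−0.0198·16/12) = 3.5849
Current forward F = (S − I)·e^(rT) = (85.29 − 3.5849)·e^(0.0198·18/12) = 81.7051 × 1.030145 = 84.1681
Value (long) = (F − K)·e^(−rT) = (84.1681 − 92.61) × 0.970737 = -8.1949
Short position value = −(long value) = CHF 8.19

CHF 8.19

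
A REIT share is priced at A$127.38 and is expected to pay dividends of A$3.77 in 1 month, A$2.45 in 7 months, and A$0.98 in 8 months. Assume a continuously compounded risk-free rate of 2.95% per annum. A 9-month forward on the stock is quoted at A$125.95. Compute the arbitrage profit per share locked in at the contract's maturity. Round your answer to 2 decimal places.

A$3.01 per share

PV(dividends) I = 3.77·e^(−0.0295·1/12) + 2.45·e^(−0.0295·7/12) + 0.98·e^(−0.0295·8/12) = 7.1299
Fair forward F* = (S − I)·e^(rT) = (127.38 − 7.1299)·e^0.022125 = 120.2501 × 1.022372 = 122.9403
Market A$125.95 > fair 122.9403: forward overpriced → cash-and-carry (borrow at r, buy the stock and collect the dividends, short the forward).
Profit at T = |F_mkt − F*| = |125.95 − 122.9403| = A$3.01 per share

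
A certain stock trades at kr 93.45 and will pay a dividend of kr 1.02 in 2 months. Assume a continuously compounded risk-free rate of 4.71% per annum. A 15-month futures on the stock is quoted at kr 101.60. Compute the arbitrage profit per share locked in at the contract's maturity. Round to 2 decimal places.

kr 3.56 per share

PV(dividends) I = 1.02·e^(−0.0471·2/12) = 1.0120
Fair futures F* = (S − I)·e^(rT) = (93.45 − 1.0120)·e^0.058875 = 92.4380 × 1.060643 = 98.0437
Market kr 101.60 > fair 98.0437: forward overpriced → cash-and-carry (borrow at r, buy the stock and collect the dividends, short the forward).
Profit at T = |F_mkt − F*| = |101.60 − 98.0437| = kr 3.56 per share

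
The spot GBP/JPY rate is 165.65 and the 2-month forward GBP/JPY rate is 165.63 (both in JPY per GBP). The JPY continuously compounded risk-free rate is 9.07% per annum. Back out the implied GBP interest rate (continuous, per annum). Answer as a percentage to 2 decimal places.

F = S·e^((r_JPY − r_GBP)T) ⇒ r_GBP = r_JPY − ln(F/S)/T
ln(165.63/165.65) = -0.000121; /(2/12) = -0.000726
r_GBP = 0.0907 + 0.000726 = 0.091426
r_GBP = 9.14%

9.14%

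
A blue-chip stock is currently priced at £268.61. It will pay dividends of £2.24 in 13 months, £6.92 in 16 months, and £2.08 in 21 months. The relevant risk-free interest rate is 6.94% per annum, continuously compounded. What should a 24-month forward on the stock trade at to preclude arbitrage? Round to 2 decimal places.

PV(dividends) I = 2.24·e^(−0.0694·13/12) + 6.92·e^(−0.0694·16/12) + 2.08·e^(−0.0694·21/12)
I = 2.0778 + 6.3084 + 1.8421 = 10.2283
F = (S − I)·e^(rT) = (268.61 − 10.2283) · e^(0.0694·24/12)
= 258.3817 · e^0.138800 = 258.3817 × 1.148894 = £296.85

£296.85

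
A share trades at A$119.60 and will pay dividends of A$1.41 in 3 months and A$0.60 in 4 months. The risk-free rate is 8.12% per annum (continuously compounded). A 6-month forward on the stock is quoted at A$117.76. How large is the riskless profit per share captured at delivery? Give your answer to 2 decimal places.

PV(dividends) I = 1.41·e^(−0.0812·3/12) + 0.60·e^(−0.0812·4/12) = 1.9656
Fair forward F* = (S − I)·e^(rT) = (119.60 − 1.9656)·e^0.040600 = 117.6344 × 1.041435 = 122.5086
Market A$117.76 < fair 122.5086: forward underpriced → reverse cash-and-carry (short the stock, invest proceeds at r, pay the dividends, go long the forward).
Profit at T = |F_mkt − F*| = |117.76 − 122.5086| = A$4.75 per share

A$4.75 per share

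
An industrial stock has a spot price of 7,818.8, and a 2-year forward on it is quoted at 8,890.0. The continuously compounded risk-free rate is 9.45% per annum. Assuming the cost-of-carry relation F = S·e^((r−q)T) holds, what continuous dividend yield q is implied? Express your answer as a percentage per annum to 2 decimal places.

From F = S·e^((r−q)T): (r − q) = ln(F/S)/T
ln(8890.0/7818.8) = ln(1.137003) = 0.128396
(r − q) = 0.128396 / (2) = 0.064198
q = r − ln(F/S)/T = 0.0945 − 0.064198 = 0.030302
q = 3.03%

3.03%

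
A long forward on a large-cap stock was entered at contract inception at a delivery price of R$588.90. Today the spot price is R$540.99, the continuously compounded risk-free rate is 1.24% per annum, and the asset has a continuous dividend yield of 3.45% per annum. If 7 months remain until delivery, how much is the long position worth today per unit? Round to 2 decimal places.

Current fair forward for the remaining 7 months: F = S·e^((r − q)·T), (r − q) = 0.0124 − 0.0345 = -0.0221
F = 540.99 · e^(-0.0221 × 7/12) = 540.99 × 0.987191 = 534.0605
Value of long forward = (F − K)·e^(−rT) = (534.0605 − 588.90) · e^(−0.0124·7/12)
= -54.8395 × 0.992793 = -54.44

-R$54.44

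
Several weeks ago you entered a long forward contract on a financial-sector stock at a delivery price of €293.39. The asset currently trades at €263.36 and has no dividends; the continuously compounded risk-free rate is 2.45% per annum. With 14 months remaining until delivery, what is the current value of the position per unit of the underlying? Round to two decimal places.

-€21.76

Current fair forward for the remaining 14 months: F = S·e^(r·T), r = 0.0245
F = 263.36 · e^(0.0245 × 14/12) = 263.36 × 1.028996 = 270.9964
Value of long forward = (F − K)·e^(−rT) = (270.9964 − 293.39) · e^(−0.0245·14/12)
= -22.3936 × 0.971821 = -21.76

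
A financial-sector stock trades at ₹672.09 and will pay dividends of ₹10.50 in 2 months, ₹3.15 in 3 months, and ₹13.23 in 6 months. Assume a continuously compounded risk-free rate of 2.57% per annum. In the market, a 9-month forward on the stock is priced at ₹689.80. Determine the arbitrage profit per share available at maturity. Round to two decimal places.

PV(dividends) I = 10.50·e^(−0.0257·2/12) + 3.15·e^(−0.0257·3/12) + 13.23·e^(−0.0257·6/12) = 26.6460
Fair forward F* = (S − I)·e^(rT) = (672.09 − 26.6460)·e^0.019275 = 645.4440 × 1.019462 = 658.0056
Market ₹689.80 > fair 658.0056: forward overpriced → cash-and-carry (borrow at r, buy the stock and collect the dividends, short the forward).
Profit at T = |F_mkt − F*| = |689.80 − 658.0056| = ₹31.79 per share

₹31.79 per share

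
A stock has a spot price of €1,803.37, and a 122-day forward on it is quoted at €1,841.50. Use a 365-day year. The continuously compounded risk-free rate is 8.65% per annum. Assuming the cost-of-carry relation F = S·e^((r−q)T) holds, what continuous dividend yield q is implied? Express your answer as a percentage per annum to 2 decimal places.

From F = S·e^((r−q)T): (r − q) = ln(F/S)/T
ln(1841.50/1803.37) = ln(1.021144) = 0.020924
(r − q) = 0.020924 / (122/365) = 0.062600
q = r − ln(F/S)/T = 0.0865 − 0.062600 = 0.023900
q = 2.39%

2.39%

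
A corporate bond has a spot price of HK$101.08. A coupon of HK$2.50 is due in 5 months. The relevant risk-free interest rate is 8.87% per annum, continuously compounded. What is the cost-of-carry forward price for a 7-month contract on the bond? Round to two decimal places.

PV(coupons) I = 2.50·e^(−0.0887·5/12)
I = 2.4093
F = (S − I)·e^(rT) = (101.08 − 2.4093) · e^(0.0887·7/12)
= 98.6707 · e^0.051742 = 98.6707 × 1.053104 = HK$103.91

HK$103.91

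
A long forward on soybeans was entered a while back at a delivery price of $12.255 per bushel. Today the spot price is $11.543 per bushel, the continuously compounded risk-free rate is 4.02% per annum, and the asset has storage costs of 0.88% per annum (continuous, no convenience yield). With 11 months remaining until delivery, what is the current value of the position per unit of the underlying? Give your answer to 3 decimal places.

-$0.175 per bushel

Current fair forward for the remaining 11 months: F = S·e^((r + u)·T), (r + u) = 0.0402 + 0.0088 = 0.0490
F = 11.543 · e^(0.0490 × 11/12) = 11.543 × 1.045941 = 12.0733
Value of long forward = (F − K)·e^(−rT) = (12.0733 − 12.255) · e^(−0.0402·11/12)
= -0.1817 × 0.963821 = -0.175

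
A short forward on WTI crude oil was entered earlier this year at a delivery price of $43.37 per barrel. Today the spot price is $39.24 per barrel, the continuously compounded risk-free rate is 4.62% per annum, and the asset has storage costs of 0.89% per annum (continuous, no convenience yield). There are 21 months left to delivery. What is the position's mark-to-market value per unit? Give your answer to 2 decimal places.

Current fair forward for the remaining 21 months: F = S·e^((r + u)·T), (r + u) = 0.0462 + 0.0089 = 0.0551
F = 39.24 · e^(0.0551 × 21/12) = 39.24 × 1.101227 = 43.2121
Value of long forward = (F − K)·e^(−rT) = (43.2121 − 43.37) · e^(−0.0462·21/12)
= -0.1579 × 0.922332 = -0.15
Short position value = −(long value) = $0.15

$0.15 per barrel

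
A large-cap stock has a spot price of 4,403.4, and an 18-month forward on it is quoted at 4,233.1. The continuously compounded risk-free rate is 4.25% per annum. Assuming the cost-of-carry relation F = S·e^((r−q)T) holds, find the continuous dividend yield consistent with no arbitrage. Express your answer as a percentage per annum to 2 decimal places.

From F = S·e^((r−q)T): (r − q) = ln(F/S)/T
ln(4233.1/4403.4) = ln(0.961325) = -0.039443
(r − q) = -0.039443 / (18/12) = -0.026295
q = r − ln(F/S)/T = 0.0425 + 0.026295 = 0.068795
q = 6.88%

6.88%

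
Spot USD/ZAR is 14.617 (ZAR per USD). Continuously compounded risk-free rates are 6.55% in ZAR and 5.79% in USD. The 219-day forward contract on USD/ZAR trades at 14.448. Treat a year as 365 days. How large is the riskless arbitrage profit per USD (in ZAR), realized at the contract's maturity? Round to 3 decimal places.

Fair forward: F* = S·e^(carry·T), with carry = (r_ZAR − r_USD) = 0.0655 − 0.0579 = 0.0076
F* = 14.617 · e^(0.0076 × 219/365) = 14.617 · e^0.004560 = 14.617 × 1.004570 = 14.6838
Market 14.448 < fair 14.6838: forward underpriced → reverse cash-and-carry (short spot, go long the forward).
At maturity, profit = |F_mkt − F*| = |14.448 − 14.6838| = 0.236 per USD (in ZAR)

0.236 per USD (in ZAR)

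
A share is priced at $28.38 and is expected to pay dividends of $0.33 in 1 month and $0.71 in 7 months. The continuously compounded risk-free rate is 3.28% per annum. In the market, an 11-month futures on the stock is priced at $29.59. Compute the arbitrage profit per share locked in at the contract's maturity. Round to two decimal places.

$1.40 per share

PV(dividends) I = 0.33·e^(−0.0328·1/12) + 0.71·e^(−0.0328·7/12) = 1.0256
Fair futures F* = (S − I)·e^(rT) = (28.38 − 1.0256)·e^0.030067 = 27.3544 × 1.030524 = 28.1894
Market $29.59 > fair 28.1894: forward overpriced → cash-and-carry (borrow at r, buy the stock and collect the dividends, short the forward).
Profit at T = |F_mkt − F*| = |29.59 − 28.1894| = $1.40 per share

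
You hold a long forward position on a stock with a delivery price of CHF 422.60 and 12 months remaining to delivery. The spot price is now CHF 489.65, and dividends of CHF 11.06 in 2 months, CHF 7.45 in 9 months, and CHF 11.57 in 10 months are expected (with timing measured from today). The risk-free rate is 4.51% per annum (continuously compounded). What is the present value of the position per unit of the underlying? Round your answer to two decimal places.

PV(remaining dividends) I = 11.06·e^(−0.0451·2/12) + 7.45·e^(−0.0451·9/12) + 11.57·e^(−0.0451·10/12) = 29.3226
Current forward F = (S − I)·e^(rT) = (489.65 − 29.3226)·e^(0.0451·12/12) = 460.3274 × 1.046132 = 481.5632
Value (long) = (F − K)·e^(−rT) = (481.5632 − 422.60) × 0.955902 = 56.3630
Value = CHF 56.36

CHF 56.36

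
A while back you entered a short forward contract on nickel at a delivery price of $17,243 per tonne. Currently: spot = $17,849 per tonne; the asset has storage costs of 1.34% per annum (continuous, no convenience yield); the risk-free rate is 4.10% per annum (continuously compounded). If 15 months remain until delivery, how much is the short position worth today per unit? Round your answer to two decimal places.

-$1768.93 per tonne

Current fair forward for the remaining 15 months: F = S·e^((r + u)·T), (r + u) = 0.0410 + 0.0134 = 0.0544
F = 17849 · e^(0.0544 × 15/12) = 17849 × 1.07036531 = 19104.9504
Value of long forward = (F − K)·e^(−rT) = (19104.9504 − 17243) · e^(−0.0410·15/12)
= 1861.9504 × 0.95004113 = 1768.93
Short position value = −(long value) = -$1768.93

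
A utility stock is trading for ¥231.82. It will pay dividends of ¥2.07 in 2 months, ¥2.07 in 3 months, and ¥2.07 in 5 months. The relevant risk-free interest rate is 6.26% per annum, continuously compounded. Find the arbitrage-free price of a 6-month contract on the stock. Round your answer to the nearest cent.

¥232.89

PV(dividends) I = 2.07·e^(−0.0626·2/12) + 2.07·e^(−0.0626·3/12) + 2.07·e^(−0.0626·5/12)
I = 2.0485 + 2.0379 + 2.0167 = 6.1031
F = (S − I)·e^(rT) = (231.82 − 6.1031) · e^(0.0626·6/12)
= 225.7169 · e^0.031300 = 225.7169 × 1.031795 = ¥232.89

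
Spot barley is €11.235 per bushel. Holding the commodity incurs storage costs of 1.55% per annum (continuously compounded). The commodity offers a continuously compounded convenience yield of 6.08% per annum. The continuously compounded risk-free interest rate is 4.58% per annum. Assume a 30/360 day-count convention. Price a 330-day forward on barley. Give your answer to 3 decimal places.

Net carry = r + u − y = 0.0458 + 0.0155 − 0.0608 = 0.0005
F = S·e^((r+u−y)T) = 11.235 · e^(0.0005 × 330/360) = 11.235 · e^0.000458
= 11.235 × 1.000458 = €11.240 per bushel

€11.240 per bushel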